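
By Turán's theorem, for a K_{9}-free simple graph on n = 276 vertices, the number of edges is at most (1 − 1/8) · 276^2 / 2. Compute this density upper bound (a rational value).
Turán density bound = (7/8) · 276^2/2 = 33327

Turán's theorem: ex(n, K_{r+1}) is achieved by the complete r-partite Turán graph T(n, r) with parts as balanced as possible, and is at most (1 − 1/r) · n^2/2. For r = 8, n = 276: the density bound is (7/8) · 76176/2 = 33327. The integer-valued extremum is e(T(276, 8)) = 33326, which is strictly less than the density bound 33327 since 8 ∤ 276 (the parts of T(276, 8) cannot all be equal).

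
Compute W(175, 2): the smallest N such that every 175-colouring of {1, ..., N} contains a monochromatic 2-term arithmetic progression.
W(175, 2) = 175 + 1 = 176

A 2-term AP is any pair of integers, so a monochromatic 2-AP exists iff some colour is used at least twice. With 175 colours, the colouring i ↦ i on {1, ..., 175} uses each colour once, avoiding any monochromatic pair, so W(175, 2) > 175. For {1, ..., 176}, pigeonhole forces two integers of the same colour, which form a monochromatic 2-AP. Hence W(175, 2) = 176.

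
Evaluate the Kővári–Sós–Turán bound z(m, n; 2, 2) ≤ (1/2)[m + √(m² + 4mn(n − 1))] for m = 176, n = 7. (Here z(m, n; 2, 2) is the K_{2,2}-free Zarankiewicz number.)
z(176, 7; 2, 2) ≤ (1/2)[176 + √(176² + 4·176·7·6)] = (1/2)[176 + √60544] = 211.0285

Kővári–Sós–Turán: let r_1, ..., r_176 be the row sums and z = Σ r_i the total number of 1s. Each pair of columns can share at most one row with both entries 1 (else a 2×2 all-ones block appears), so Σ_i C(r_i, 2) ≤ C(7, 2) = 21. By convexity Σ_i C(r_i, 2) ≥ 176·C(z/176, 2) = z(z − 176)/(2·176), giving z² − 176z − 176·7·6 ≤ 0 and hence z ≤ (1/2)[176 + √(30976 + 4·7392)] = (1/2)[176 + √60544] ≈ (1/2)(176 + 246.0569) = 211.0285.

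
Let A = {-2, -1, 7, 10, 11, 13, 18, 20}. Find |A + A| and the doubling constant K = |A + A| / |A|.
K = |A + A| / |A| = 31/8

Enumerate A + A = {a + b : a, b ∈ A}. With |A| = 8, there are |A|^2 = 64 ordered sum pairs; collecting distinct values, A + A = {-4, -3, -2, 5, 6, 8, 9, 10, 11, 12, 14, 16, 17, 18, 19, 20, 21, 22, 23, 24, 25, 26, 27, 28, 29, 30, 31, 33, 36, 38, 40}, so |A + A| = 31. Thus K = 31/8. For comparison, the minimum possible |A + A| over all 8-element sets is 2·8 − 1 = 15 (so min K = 15/8), attained only by arithmetic progressions.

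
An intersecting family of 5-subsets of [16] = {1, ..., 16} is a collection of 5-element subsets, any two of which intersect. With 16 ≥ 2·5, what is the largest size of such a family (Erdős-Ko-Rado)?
max |F| = C(15, 4) = 1365

The Erdős-Ko-Rado theorem states: for n ≥ 2k, an intersecting family of k-subsets of an n-element set has size at most C(n − 1, k − 1), with equality for 'star' families {A ⊆ [n] : |A| = k, i ∈ A} (fix an element i). For n = 16, k = 5: C(15, 4) = 1365.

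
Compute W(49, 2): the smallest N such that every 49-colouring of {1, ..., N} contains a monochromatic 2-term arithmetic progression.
W(49, 2) = 49 + 1 = 50

A 2-term AP is any pair of integers, so a monochromatic 2-AP exists iff some colour is used at least twice. With 49 colours, the colouring i ↦ i on {1, ..., 49} uses each colour once, avoiding any monochromatic pair, so W(49, 2) > 49. For {1, ..., 50}, pigeonhole forces two integers of the same colour, which form a monochromatic 2-AP. Hence W(49, 2) = 50.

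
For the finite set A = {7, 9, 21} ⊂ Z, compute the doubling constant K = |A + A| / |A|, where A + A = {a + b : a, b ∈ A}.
K = |A + A| / |A| = 6/3 = 2

Enumerate A + A = {a + b : a, b ∈ A}. With |A| = 3, there are |A|^2 = 9 ordered sum pairs; collecting distinct values, A + A = {14, 16, 18, 28, 30, 42}, so |A + A| = 6. Thus K = 6/3 = 2. For comparison, the minimum possible |A + A| over all 3-element sets is 2·3 − 1 = 5 (so min K = 5/3), attained only by arithmetic progressions.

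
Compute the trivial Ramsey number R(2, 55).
R(2, 55) = 55

R(2, k) = k for all k ≥ 2: in a 2-colouring of K_k, either some edge is red (a red K_2) or all edges are blue (a blue K_k). And K_{54} coloured all-blue has no blue K_55, so R(2, 55) > 54. Hence R(2, 55) = 55.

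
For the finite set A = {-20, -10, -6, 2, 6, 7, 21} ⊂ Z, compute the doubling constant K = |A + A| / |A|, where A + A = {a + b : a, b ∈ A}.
K = |A + A| / |A| = 26/7

Enumerate A + A = {a + b : a, b ∈ A}. With |A| = 7, there are |A|^2 = 49 ordered sum pairs; collecting distinct values, A + A = {-40, -30, -26, -20, -18, -16, -14, -13, -12, -8, -4, -3, 0, 1, 4, 8, 9, 11, 12, 13, 14, 15, 23, 27, 28, 42}, so |A + A| = 26. Thus K = 26/7. For comparison, the minimum possible |A + A| over all 7-element sets is 2·7 − 1 = 13 (so min K = 13/7), attained only by arithmetic progressions.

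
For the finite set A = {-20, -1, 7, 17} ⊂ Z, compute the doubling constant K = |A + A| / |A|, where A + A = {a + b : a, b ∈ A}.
K = |A + A| / |A| = 10/4 = 5/2

Enumerate A + A = {a + b : a, b ∈ A}. With |A| = 4, there are |A|^2 = 16 ordered sum pairs; collecting distinct values, A + A = {-40, -21, -13, -3, -2, 6, 14, 16, 24, 34}, so |A + A| = 10. Thus K = 10/4 = 5/2. For comparison, the minimum possible |A + A| over all 4-element sets is 2·4 − 1 = 7 (so min K = 7/4), attained only by arithmetic progressions.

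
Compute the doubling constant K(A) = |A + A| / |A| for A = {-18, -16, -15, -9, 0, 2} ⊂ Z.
K = |A + A| / |A| = 19/6

Enumerate A + A = {a + b : a, b ∈ A}. With |A| = 6, there are |A|^2 = 36 ordered sum pairs; collecting distinct values, A + A = {-36, -34, -33, -32, -31, -30, -27, -25, -24, -18, -16, -15, -14, -13, -9, -7, 0, 2, 4}, so |A + A| = 19. Thus K = 19/6. For comparison, the minimum possible |A + A| over all 6-element sets is 2·6 − 1 = 11 (so min K = 11/6), attained only by arithmetic progressions.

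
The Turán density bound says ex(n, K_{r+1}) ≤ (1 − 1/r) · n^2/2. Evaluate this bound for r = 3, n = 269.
Turán density bound = (2/3) · 269^2/2 = 72361/3 ≈ 24120.3333

Turán's theorem: ex(n, K_{r+1}) is achieved by the complete r-partite Turán graph T(n, r) with parts as balanced as possible, and is at most (1 − 1/r) · n^2/2. For r = 3, n = 269: the density bound is (2/3) · 72361/2 = 72361/3 ≈ 24120.3333. The integer-valued extremum is e(T(269, 3)) = 24120, which is strictly less than the density bound 72361/3 since 3 ∤ 269 (the parts of T(269, 3) cannot all be equal).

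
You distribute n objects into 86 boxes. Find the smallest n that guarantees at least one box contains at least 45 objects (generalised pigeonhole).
n = (45 − 1)·86 + 1 = 3785

By the generalised pigeonhole principle, to guarantee some box contains ≥ r objects we need more than (r − 1) · k objects total. Threshold: n = (r − 1) · k + 1. With r = 45 and k = 86: n = 44 · 86 + 1 = 3784 + 1 = 3785. For n = 3784 = 44 · 86, we can put exactly 44 objects in every box, avoiding 45 in any single one — so 3785 is tight.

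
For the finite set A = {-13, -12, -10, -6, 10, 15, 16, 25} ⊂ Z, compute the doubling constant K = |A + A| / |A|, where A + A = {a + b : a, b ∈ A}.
K = |A + A| / |A| = 34/8 = 17/4

Enumerate A + A = {a + b : a, b ∈ A}. With |A| = 8, there are |A|^2 = 64 ordered sum pairs; collecting distinct values, A + A = {-26, -25, -24, -23, -22, -20, -19, -18, -16, -12, -3, -2, 0, 2, 3, 4, 5, 6, 9, 10, 12, 13, 15, 19, 20, 25, 26, 30, 31, 32, 35, 40, 41, 50}, so |A + A| = 34. Thus K = 34/8 = 17/4. For comparison, the minimum possible |A + A| over all 8-element sets is 2·8 − 1 = 15 (so min K = 15/8), attained only by arithmetic progressions.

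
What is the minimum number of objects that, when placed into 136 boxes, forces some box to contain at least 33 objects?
n = (33 − 1)·136 + 1 = 4353

By the generalised pigeonhole principle, to guarantee some box contains ≥ r objects we need more than (r − 1) · k objects total. Threshold: n = (r − 1) · k + 1. With r = 33 and k = 136: n = 32 · 136 + 1 = 4352 + 1 = 4353. For n = 4352 = 32 · 136, we can put exactly 32 objects in every box, avoiding 33 in any single one — so 4353 is tight.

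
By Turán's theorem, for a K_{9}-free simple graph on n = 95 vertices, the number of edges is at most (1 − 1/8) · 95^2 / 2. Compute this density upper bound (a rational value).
Turán density bound = (7/8) · 95^2/2 = 63175/16 ≈ 3948.4375

Turán's theorem: ex(n, K_{r+1}) is achieved by the complete r-partite Turán graph T(n, r) with parts as balanced as possible, and is at most (1 − 1/r) · n^2/2. For r = 8, n = 95: the density bound is (7/8) · 9025/2 = 63175/16 ≈ 3948.4375. The integer-valued extremum is e(T(95, 8)) = 3948, which is strictly less than the density bound 63175/16 since 8 ∤ 95 (the parts of T(95, 8) cannot all be equal).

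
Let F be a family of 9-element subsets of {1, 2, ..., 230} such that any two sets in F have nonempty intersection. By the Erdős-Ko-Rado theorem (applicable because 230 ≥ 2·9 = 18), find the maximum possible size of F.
max |F| = C(229, 8) = 165757228335180

The Erdős-Ko-Rado theorem states: for n ≥ 2k, an intersecting family of k-subsets of an n-element set has size at most C(n − 1, k − 1), with equality for 'star' families {A ⊆ [n] : |A| = k, i ∈ A} (fix an element i). For n = 230, k = 9: C(229, 8) = 165757228335180.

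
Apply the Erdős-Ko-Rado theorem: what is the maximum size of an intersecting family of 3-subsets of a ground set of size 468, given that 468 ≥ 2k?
max |F| = C(467, 2) = 108811

Erdős-Ko-Rado (1961): when n ≥ 2k, max |F| = C(n−1, k−1). The bound is attained by the star {A : i ∈ A} for any fixed i ∈ [n]. Here C(468−1, 3−1) = C(467, 2) = 108811.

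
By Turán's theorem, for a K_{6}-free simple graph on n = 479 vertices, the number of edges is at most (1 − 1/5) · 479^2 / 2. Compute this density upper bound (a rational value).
Turán density bound = (4/5) · 479^2/2 = 458882/5 ≈ 91776.4

Turán's theorem: ex(n, K_{r+1}) is achieved by the complete r-partite Turán graph T(n, r) with parts as balanced as possible, and is at most (1 − 1/r) · n^2/2. For r = 5, n = 479: the density bound is (4/5) · 229441/2 = 458882/5 ≈ 91776.4. The integer-valued extremum is e(T(479, 5)) = 91776, which is strictly less than the density bound 458882/5 since 5 ∤ 479 (the parts of T(479, 5) cannot all be equal).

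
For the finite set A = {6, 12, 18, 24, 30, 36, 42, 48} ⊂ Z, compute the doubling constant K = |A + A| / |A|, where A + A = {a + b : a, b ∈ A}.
K = |A + A| / |A| = 15/8

Enumerate A + A = {a + b : a, b ∈ A}. With |A| = 8, there are |A|^2 = 64 ordered sum pairs; collecting distinct values, A + A = {12, 18, 24, 30, 36, 42, 48, 54, 60, 66, 72, 78, 84, 90, 96}, so |A + A| = 15. Thus K = 15/8. Here |A + A| = 2|A| − 1 = 15, the minimum possible — so K = 15/8 is minimal, which holds iff A is an arithmetic progression.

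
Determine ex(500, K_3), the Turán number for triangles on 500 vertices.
ex(500, K_3) = ⌊500^2/4⌋ = 62500

Mantel (1907): a triangle-free graph on n vertices has at most ⌊n^2/4⌋ edges, with equality for the complete bipartite graph K_{⌊n/2⌋, ⌈n/2⌉}. For n = 500: ⌊500^2/4⌋ = ⌊250000/4⌋ = 62500. The extremal graph is K_{250, 250}, which has 250·250 = 62500 edges.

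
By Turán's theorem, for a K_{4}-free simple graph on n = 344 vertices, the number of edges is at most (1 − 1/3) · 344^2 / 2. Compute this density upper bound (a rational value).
Turán density bound = (2/3) · 344^2/2 = 118336/3 ≈ 39445.3333

Turán's theorem: ex(n, K_{r+1}) is achieved by the complete r-partite Turán graph T(n, r) with parts as balanced as possible, and is at most (1 − 1/r) · n^2/2. For r = 3, n = 344: the density bound is (2/3) · 118336/2 = 118336/3 ≈ 39445.3333. The integer-valued extremum is e(T(344, 3)) = 39445, which is strictly less than the density bound 118336/3 since 3 ∤ 344 (the parts of T(344, 3) cannot all be equal).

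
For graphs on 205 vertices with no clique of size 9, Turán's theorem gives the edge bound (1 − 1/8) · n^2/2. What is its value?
Turán density bound = (7/8) · 205^2/2 = 294175/16 ≈ 18385.9375

Turán's theorem: ex(n, K_{r+1}) is achieved by the complete r-partite Turán graph T(n, r) with parts as balanced as possible, and is at most (1 − 1/r) · n^2/2. For r = 8, n = 205: the density bound is (7/8) · 42025/2 = 294175/16 ≈ 18385.9375. The integer-valued extremum is e(T(205, 8)) = 18385, which is strictly less than the density bound 294175/16 since 8 ∤ 205 (the parts of T(205, 8) cannot all be equal).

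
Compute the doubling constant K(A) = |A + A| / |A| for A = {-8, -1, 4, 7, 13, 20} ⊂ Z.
K = |A + A| / |A| = 20/6 = 10/3

Enumerate A + A = {a + b : a, b ∈ A}. With |A| = 6, there are |A|^2 = 36 ordered sum pairs; collecting distinct values, A + A = {-16, -9, -4, -2, -1, 3, 5, 6, 8, 11, 12, 14, 17, 19, 20, 24, 26, 27, 33, 40}, so |A + A| = 20. Thus K = 20/6 = 10/3. For comparison, the minimum possible |A + A| over all 6-element sets is 2·6 − 1 = 11 (so min K = 11/6), attained only by arithmetic progressions.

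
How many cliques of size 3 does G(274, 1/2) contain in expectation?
E[# K_3] = C(274, 3) · (1/2)^C(3, 2) = 3391024 / 2^3 = 423878

For each 3-subset S of vertices (there are C(274, 3) = 3391024 such S), let X_S = 1 if S induces a K_3 (all C(3, 2) = 3 edges present). Then P(X_S = 1) = (1/2)^3 = 1/8. By linearity of expectation, E[# K_3] = C(274, 3) · (1/2)^3 = 3391024 / 8 = 423878.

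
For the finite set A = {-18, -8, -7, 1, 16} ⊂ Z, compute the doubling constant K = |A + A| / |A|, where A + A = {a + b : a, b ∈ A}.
K = |A + A| / |A| = 15/5 = 3

Enumerate A + A = {a + b : a, b ∈ A}. With |A| = 5, there are |A|^2 = 25 ordered sum pairs; collecting distinct values, A + A = {-36, -26, -25, -17, -16, -15, -14, -7, -6, -2, 2, 8, 9, 17, 32}, so |A + A| = 15. Thus K = 15/5 = 3. For comparison, the minimum possible |A + A| over all 5-element sets is 2·5 − 1 = 9 (so min K = 9/5), attained only by arithmetic progressions.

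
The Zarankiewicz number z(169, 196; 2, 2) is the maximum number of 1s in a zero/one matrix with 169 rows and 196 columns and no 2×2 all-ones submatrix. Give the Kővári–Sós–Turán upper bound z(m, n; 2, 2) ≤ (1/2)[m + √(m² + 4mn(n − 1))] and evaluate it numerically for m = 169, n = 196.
z(169, 196; 2, 2) ≤ (1/2)[169 + √(169² + 4·169·196·195)] = (1/2)[169 + √25865281] = 2627.396

Kővári–Sós–Turán: let r_1, ..., r_169 be the row sums and z = Σ r_i the total number of 1s. Each pair of columns can share at most one row with both entries 1 (else a 2×2 all-ones block appears), so Σ_i C(r_i, 2) ≤ C(196, 2) = 19110. By convexity Σ_i C(r_i, 2) ≥ 169·C(z/169, 2) = z(z − 169)/(2·169), giving z² − 169z − 169·196·195 ≤ 0 and hence z ≤ (1/2)[169 + √(28561 + 4·6459180)] = (1/2)[169 + √25865281] ≈ (1/2)(169 + 5085.7921) = 2627.396.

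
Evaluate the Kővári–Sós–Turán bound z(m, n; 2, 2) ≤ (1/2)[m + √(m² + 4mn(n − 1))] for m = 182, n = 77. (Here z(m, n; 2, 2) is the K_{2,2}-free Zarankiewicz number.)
z(182, 77; 2, 2) ≤ (1/2)[182 + √(182² + 4·182·77·76)] = (1/2)[182 + √4293380] = 1127.0236

Kővári–Sós–Turán: let r_1, ..., r_182 be the row sums and z = Σ r_i the total number of 1s. Each pair of columns can share at most one row with both entries 1 (else a 2×2 all-ones block appears), so Σ_i C(r_i, 2) ≤ C(77, 2) = 2926. By convexity Σ_i C(r_i, 2) ≥ 182·C(z/182, 2) = z(z − 182)/(2·182), giving z² − 182z − 182·77·76 ≤ 0 and hence z ≤ (1/2)[182 + √(33124 + 4·1065064)] = (1/2)[182 + √4293380] ≈ (1/2)(182 + 2072.0473) = 1127.0236.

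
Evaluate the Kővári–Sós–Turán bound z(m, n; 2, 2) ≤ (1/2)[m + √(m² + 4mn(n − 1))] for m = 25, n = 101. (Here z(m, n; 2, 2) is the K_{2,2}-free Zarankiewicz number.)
z(25, 101; 2, 2) ≤ (1/2)[25 + √(25² + 4·25·101·100)] = (1/2)[25 + √1010625] = 515.1492

Kővári–Sós–Turán: let r_1, ..., r_25 be the row sums and z = Σ r_i the total number of 1s. Each pair of columns can share at most one row with both entries 1 (else a 2×2 all-ones block appears), so Σ_i C(r_i, 2) ≤ C(101, 2) = 5050. By convexity Σ_i C(r_i, 2) ≥ 25·C(z/25, 2) = z(z − 25)/(2·25), giving z² − 25z − 25·101·100 ≤ 0 and hence z ≤ (1/2)[25 + √(625 + 4·252500)] = (1/2)[25 + √1010625] ≈ (1/2)(25 + 1005.2985) = 515.1492.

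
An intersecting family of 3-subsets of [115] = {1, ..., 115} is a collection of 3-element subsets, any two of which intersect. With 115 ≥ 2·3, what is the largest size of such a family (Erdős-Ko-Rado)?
max |F| = C(114, 2) = 6441

The Erdős-Ko-Rado theorem states: for n ≥ 2k, an intersecting family of k-subsets of an n-element set has size at most C(n − 1, k − 1), with equality for 'star' families {A ⊆ [n] : |A| = k, i ∈ A} (fix an element i). For n = 115, k = 3: C(114, 2) = 6441.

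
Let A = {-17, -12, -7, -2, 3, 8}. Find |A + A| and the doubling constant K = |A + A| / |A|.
K = |A + A| / |A| = 11/6

Enumerate A + A = {a + b : a, b ∈ A}. With |A| = 6, there are |A|^2 = 36 ordered sum pairs; collecting distinct values, A + A = {-34, -29, -24, -19, -14, -9, -4, 1, 6, 11, 16}, so |A + A| = 11. Thus K = 11/6. Here |A + A| = 2|A| − 1 = 11, the minimum possible — so K = 11/6 is minimal, which holds iff A is an arithmetic progression.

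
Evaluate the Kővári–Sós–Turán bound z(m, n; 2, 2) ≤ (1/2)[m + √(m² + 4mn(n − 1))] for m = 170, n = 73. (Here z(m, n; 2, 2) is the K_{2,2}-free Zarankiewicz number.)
z(170, 73; 2, 2) ≤ (1/2)[170 + √(170² + 4·170·73·72)] = (1/2)[170 + √3602980] = 1034.0759

Kővári–Sós–Turán: let r_1, ..., r_170 be the row sums and z = Σ r_i the total number of 1s. Each pair of columns can share at most one row with both entries 1 (else a 2×2 all-ones block appears), so Σ_i C(r_i, 2) ≤ C(73, 2) = 2628. By convexity Σ_i C(r_i, 2) ≥ 170·C(z/170, 2) = z(z − 170)/(2·170), giving z² − 170z − 170·73·72 ≤ 0 and hence z ≤ (1/2)[170 + √(28900 + 4·893520)] = (1/2)[170 + √3602980] ≈ (1/2)(170 + 1898.1517) = 1034.0759.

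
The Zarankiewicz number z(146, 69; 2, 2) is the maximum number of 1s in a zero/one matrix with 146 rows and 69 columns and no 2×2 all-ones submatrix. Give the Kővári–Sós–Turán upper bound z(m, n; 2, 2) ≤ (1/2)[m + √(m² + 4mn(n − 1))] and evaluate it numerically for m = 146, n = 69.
z(146, 69; 2, 2) ≤ (1/2)[146 + √(146² + 4·146·69·68)] = (1/2)[146 + √2761444] = 903.8797

Kővári–Sós–Turán: let r_1, ..., r_146 be the row sums and z = Σ r_i the total number of 1s. Each pair of columns can share at most one row with both entries 1 (else a 2×2 all-ones block appears), so Σ_i C(r_i, 2) ≤ C(69, 2) = 2346. By convexity Σ_i C(r_i, 2) ≥ 146·C(z/146, 2) = z(z − 146)/(2·146), giving z² − 146z − 146·69·68 ≤ 0 and hence z ≤ (1/2)[146 + √(21316 + 4·685032)] = (1/2)[146 + √2761444] ≈ (1/2)(146 + 1661.7593) = 903.8797.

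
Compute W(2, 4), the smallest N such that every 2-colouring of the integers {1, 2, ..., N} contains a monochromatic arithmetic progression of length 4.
W(2, 4) = 35

W(2, 4) = 35. The lower bound W(2, 4) > 34 comes from an explicit good 2-colouring of [1, 34]; the upper bound W(2, 4) ≤ 35 was verified by exhaustive search over 2-colourings of [1, 35].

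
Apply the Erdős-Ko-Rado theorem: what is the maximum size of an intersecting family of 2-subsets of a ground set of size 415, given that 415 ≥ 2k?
max |F| = C(414, 1) = 414

Erdős-Ko-Rado (1961): when n ≥ 2k, max |F| = C(n−1, k−1). The bound is attained by the star {A : i ∈ A} for any fixed i ∈ [n]. Here C(415−1, 2−1) = C(414, 1) = 414.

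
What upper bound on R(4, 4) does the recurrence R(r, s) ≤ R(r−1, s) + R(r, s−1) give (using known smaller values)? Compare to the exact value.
R(4, 4) ≤ R(3, 4) + R(4, 3) = 9 + 9 = 18; exact value R(4, 4) = 18.

The Erdős–Szekeres recurrence R(r, s) ≤ R(r−1, s) + R(r, s−1) applied to (r, s) = (4, 4) gives
  R(4, 4) ≤ R(3, 4) + R(4, 3) = 9 + 9 = 18.
(Recall R(2, k) = k and R is symmetric.) Here the recurrence bound is tight: a matching lower-bound construction on K_{17} shows R(4, 4) > 17, so R(4, 4) = 18 exactly.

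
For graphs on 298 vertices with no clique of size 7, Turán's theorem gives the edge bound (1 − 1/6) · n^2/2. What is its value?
Turán density bound = (5/6) · 298^2/2 = 111005/3 ≈ 37001.6667

Turán's theorem: ex(n, K_{r+1}) is achieved by the complete r-partite Turán graph T(n, r) with parts as balanced as possible, and is at most (1 − 1/r) · n^2/2. For r = 6, n = 298: the density bound is (5/6) · 88804/2 = 111005/3 ≈ 37001.6667. The integer-valued extremum is e(T(298, 6)) = 37001, which is strictly less than the density bound 111005/3 since 6 ∤ 298 (the parts of T(298, 6) cannot all be equal).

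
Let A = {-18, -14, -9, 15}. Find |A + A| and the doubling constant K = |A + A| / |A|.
K = |A + A| / |A| = 10/4 = 5/2

Enumerate A + A = {a + b : a, b ∈ A}. With |A| = 4, there are |A|^2 = 16 ordered sum pairs; collecting distinct values, A + A = {-36, -32, -28, -27, -23, -18, -3, 1, 6, 30}, so |A + A| = 10. Thus K = 10/4 = 5/2. For comparison, the minimum possible |A + A| over all 4-element sets is 2·4 − 1 = 7 (so min K = 7/4), attained only by arithmetic progressions.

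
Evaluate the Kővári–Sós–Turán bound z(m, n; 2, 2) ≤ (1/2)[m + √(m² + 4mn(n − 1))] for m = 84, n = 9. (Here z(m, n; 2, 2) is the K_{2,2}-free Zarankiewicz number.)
z(84, 9; 2, 2) ≤ (1/2)[84 + √(84² + 4·84·9·8)] = (1/2)[84 + √31248] = 130.3855

Kővári–Sós–Turán: let r_1, ..., r_84 be the row sums and z = Σ r_i the total number of 1s. Each pair of columns can share at most one row with both entries 1 (else a 2×2 all-ones block appears), so Σ_i C(r_i, 2) ≤ C(9, 2) = 36. By convexity Σ_i C(r_i, 2) ≥ 84·C(z/84, 2) = z(z − 84)/(2·84), giving z² − 84z − 84·9·8 ≤ 0 and hence z ≤ (1/2)[84 + √(7056 + 4·6048)] = (1/2)[84 + √31248] ≈ (1/2)(84 + 176.771) = 130.3855.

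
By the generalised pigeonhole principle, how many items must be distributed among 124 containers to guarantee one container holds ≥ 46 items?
n = (46 − 1)·124 + 1 = 5581

By the generalised pigeonhole principle, to guarantee some box contains ≥ r objects we need more than (r − 1) · k objects total. Threshold: n = (r − 1) · k + 1. With r = 46 and k = 124: n = 45 · 124 + 1 = 5580 + 1 = 5581. For n = 5580 = 45 · 124, we can put exactly 45 objects in every box, avoiding 46 in any single one — so 5581 is tight.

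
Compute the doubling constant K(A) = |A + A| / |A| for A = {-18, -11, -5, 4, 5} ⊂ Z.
K = |A + A| / |A| = 15/5 = 3

Enumerate A + A = {a + b : a, b ∈ A}. With |A| = 5, there are |A|^2 = 25 ordered sum pairs; collecting distinct values, A + A = {-36, -29, -23, -22, -16, -14, -13, -10, -7, -6, -1, 0, 8, 9, 10}, so |A + A| = 15. Thus K = 15/5 = 3. For comparison, the minimum possible |A + A| over all 5-element sets is 2·5 − 1 = 9 (so min K = 9/5), attained only by arithmetic progressions.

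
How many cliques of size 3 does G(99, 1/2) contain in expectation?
E[# K_3] = C(99, 3) · (1/2)^C(3, 2) = 156849 / 2^3 = 19606.125

For each 3-subset S of vertices (there are C(99, 3) = 156849 such S), let X_S = 1 if S induces a K_3 (all C(3, 2) = 3 edges present). Then P(X_S = 1) = (1/2)^3 = 1/8. By linearity of expectation, E[# K_3] = C(99, 3) · (1/2)^3 = 156849 / 8 = 19606.125.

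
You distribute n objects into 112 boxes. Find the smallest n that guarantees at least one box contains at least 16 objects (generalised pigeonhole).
n = (16 − 1)·112 + 1 = 1681

By the generalised pigeonhole principle, to guarantee some box contains ≥ r objects we need more than (r − 1) · k objects total. Threshold: n = (r − 1) · k + 1. With r = 16 and k = 112: n = 15 · 112 + 1 = 1680 + 1 = 1681. For n = 1680 = 15 · 112, we can put exactly 15 objects in every box, avoiding 16 in any single one — so 1681 is tight.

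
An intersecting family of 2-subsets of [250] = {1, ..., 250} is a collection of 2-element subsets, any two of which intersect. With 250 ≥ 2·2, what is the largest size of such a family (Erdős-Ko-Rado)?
max |F| = C(249, 1) = 249

The Erdős-Ko-Rado theorem states: for n ≥ 2k, an intersecting family of k-subsets of an n-element set has size at most C(n − 1, k − 1), with equality for 'star' families {A ⊆ [n] : |A| = k, i ∈ A} (fix an element i). For n = 250, k = 2: C(249, 1) = 249.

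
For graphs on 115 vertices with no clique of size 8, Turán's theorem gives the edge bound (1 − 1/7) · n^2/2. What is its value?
Turán density bound = (6/7) · 115^2/2 = 39675/7 ≈ 5667.8571

Turán's theorem: ex(n, K_{r+1}) is achieved by the complete r-partite Turán graph T(n, r) with parts as balanced as possible, and is at most (1 − 1/r) · n^2/2. For r = 7, n = 115: the density bound is (6/7) · 13225/2 = 39675/7 ≈ 5667.8571. The integer-valued extremum is e(T(115, 7)) = 5667, which is strictly less than the density bound 39675/7 since 7 ∤ 115 (the parts of T(115, 7) cannot all be equal).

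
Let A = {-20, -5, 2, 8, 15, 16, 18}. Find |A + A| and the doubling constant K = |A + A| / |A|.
K = |A + A| / |A| = 27/7

Enumerate A + A = {a + b : a, b ∈ A}. With |A| = 7, there are |A|^2 = 49 ordered sum pairs; collecting distinct values, A + A = {-40, -25, -18, -12, -10, -5, -4, -3, -2, 3, 4, 10, 11, 13, 16, 17, 18, 20, 23, 24, 26, 30, 31, 32, 33, 34, 36}, so |A + A| = 27. Thus K = 27/7. For comparison, the minimum possible |A + A| over all 7-element sets is 2·7 − 1 = 13 (so min K = 13/7), attained only by arithmetic progressions.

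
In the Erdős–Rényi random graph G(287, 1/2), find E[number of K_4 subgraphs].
E[# K_4] = C(287, 4) · (1/2)^C(4, 2) = 276821545 / 2^6 = 4325336.640625

For each 4-subset S of vertices (there are C(287, 4) = 276821545 such S), let X_S = 1 if S induces a K_4 (all C(4, 2) = 6 edges present). Then P(X_S = 1) = (1/2)^6 = 1/64. By linearity of expectation, E[# K_4] = C(287, 4) · (1/2)^6 = 276821545 / 64 = 4325336.640625.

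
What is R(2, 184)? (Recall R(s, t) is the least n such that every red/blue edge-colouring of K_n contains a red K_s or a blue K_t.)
R(2, 184) = 184

R(2, k) = k for all k ≥ 2: in a 2-colouring of K_k, either some edge is red (a red K_2) or all edges are blue (a blue K_k). And K_{183} coloured all-blue has no blue K_184, so R(2, 184) > 183. Hence R(2, 184) = 184.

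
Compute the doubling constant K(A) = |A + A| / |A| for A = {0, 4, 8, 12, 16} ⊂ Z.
K = |A + A| / |A| = 9/5

Enumerate A + A = {a + b : a, b ∈ A}. With |A| = 5, there are |A|^2 = 25 ordered sum pairs; collecting distinct values, A + A = {0, 4, 8, 12, 16, 20, 24, 28, 32}, so |A + A| = 9. Thus K = 9/5. Here |A + A| = 2|A| − 1 = 9, the minimum possible — so K = 9/5 is minimal, which holds iff A is an arithmetic progression.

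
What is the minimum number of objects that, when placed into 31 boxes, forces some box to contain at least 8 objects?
n = (8 − 1)·31 + 1 = 218

By the generalised pigeonhole principle, to guarantee some box contains ≥ r objects we need more than (r − 1) · k objects total. Threshold: n = (r − 1) · k + 1. With r = 8 and k = 31: n = 7 · 31 + 1 = 217 + 1 = 218. For n = 217 = 7 · 31, we can put exactly 7 objects in every box, avoiding 8 in any single one — so 218 is tight.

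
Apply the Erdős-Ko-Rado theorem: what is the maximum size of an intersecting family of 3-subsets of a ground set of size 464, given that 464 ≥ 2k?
max |F| = C(463, 2) = 106953

The Erdős-Ko-Rado theorem states: for n ≥ 2k, an intersecting family of k-subsets of an n-element set has size at most C(n − 1, k − 1), with equality for 'star' families {A ⊆ [n] : |A| = k, i ∈ A} (fix an element i). For n = 464, k = 3: C(463, 2) = 106953.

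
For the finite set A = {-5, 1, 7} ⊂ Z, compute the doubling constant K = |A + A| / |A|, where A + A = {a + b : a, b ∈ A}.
K = |A + A| / |A| = 5/3

Enumerate A + A = {a + b : a, b ∈ A}. With |A| = 3, there are |A|^2 = 9 ordered sum pairs; collecting distinct values, A + A = {-10, -4, 2, 8, 14}, so |A + A| = 5. Thus K = 5/3. Here |A + A| = 2|A| − 1 = 5, the minimum possible — so K = 5/3 is minimal, which holds iff A is an arithmetic progression.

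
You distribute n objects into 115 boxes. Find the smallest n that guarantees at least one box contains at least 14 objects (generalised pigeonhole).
n = (14 − 1)·115 + 1 = 1496

By the generalised pigeonhole principle, to guarantee some box contains ≥ r objects we need more than (r − 1) · k objects total. Threshold: n = (r − 1) · k + 1. With r = 14 and k = 115: n = 13 · 115 + 1 = 1495 + 1 = 1496. For n = 1495 = 13 · 115, we can put exactly 13 objects in every box, avoiding 14 in any single one — so 1496 is tight.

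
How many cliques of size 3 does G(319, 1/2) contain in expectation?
E[# K_3] = C(319, 3) · (1/2)^C(3, 2) = 5359519 / 2^3 = 669939.875

For each 3-subset S of vertices (there are C(319, 3) = 5359519 such S), let X_S = 1 if S induces a K_3 (all C(3, 2) = 3 edges present). Then P(X_S = 1) = (1/2)^3 = 1/8. By linearity of expectation, E[# K_3] = C(319, 3) · (1/2)^3 = 5359519 / 8 = 669939.875.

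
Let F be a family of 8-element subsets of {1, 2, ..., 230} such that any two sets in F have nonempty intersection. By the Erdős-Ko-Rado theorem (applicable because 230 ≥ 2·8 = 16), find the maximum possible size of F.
max |F| = C(229, 7) = 5973233453520

Erdős-Ko-Rado (1961): when n ≥ 2k, max |F| = C(n−1, k−1). The bound is attained by the star {A : i ∈ A} for any fixed i ∈ [n]. Here C(230−1, 8−1) = C(229, 7) = 5973233453520.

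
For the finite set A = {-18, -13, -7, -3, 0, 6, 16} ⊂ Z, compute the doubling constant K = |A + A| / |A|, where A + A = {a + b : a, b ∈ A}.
K = |A + A| / |A| = 26/7

Enumerate A + A = {a + b : a, b ∈ A}. With |A| = 7, there are |A|^2 = 49 ordered sum pairs; collecting distinct values, A + A = {-36, -31, -26, -25, -21, -20, -18, -16, -14, -13, -12, -10, -7, -6, -3, -2, -1, 0, 3, 6, 9, 12, 13, 16, 22, 32}, so |A + A| = 26. Thus K = 26/7. For comparison, the minimum possible |A + A| over all 7-element sets is 2·7 − 1 = 13 (so min K = 13/7), attained only by arithmetic progressions.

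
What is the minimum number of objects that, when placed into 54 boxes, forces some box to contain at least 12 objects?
n = (12 − 1)·54 + 1 = 595

By the generalised pigeonhole principle, to guarantee some box contains ≥ r objects we need more than (r − 1) · k objects total. Threshold: n = (r − 1) · k + 1. With r = 12 and k = 54: n = 11 · 54 + 1 = 594 + 1 = 595. For n = 594 = 11 · 54, we can put exactly 11 objects in every box, avoiding 12 in any single one — so 595 is tight.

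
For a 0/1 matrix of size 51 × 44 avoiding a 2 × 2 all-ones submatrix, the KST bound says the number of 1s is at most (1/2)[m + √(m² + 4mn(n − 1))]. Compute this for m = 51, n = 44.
z(51, 44; 2, 2) ≤ (1/2)[51 + √(51² + 4·51·44·43)] = (1/2)[51 + √388569] = 337.1765

Kővári–Sós–Turán: let r_1, ..., r_51 be the row sums and z = Σ r_i the total number of 1s. Each pair of columns can share at most one row with both entries 1 (else a 2×2 all-ones block appears), so Σ_i C(r_i, 2) ≤ C(44, 2) = 946. By convexity Σ_i C(r_i, 2) ≥ 51·C(z/51, 2) = z(z − 51)/(2·51), giving z² − 51z − 51·44·43 ≤ 0 and hence z ≤ (1/2)[51 + √(2601 + 4·96492)] = (1/2)[51 + √388569] ≈ (1/2)(51 + 623.353) = 337.1765.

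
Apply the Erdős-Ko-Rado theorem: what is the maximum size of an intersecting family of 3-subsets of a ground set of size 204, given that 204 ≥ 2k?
max |F| = C(203, 2) = 20503

The Erdős-Ko-Rado theorem states: for n ≥ 2k, an intersecting family of k-subsets of an n-element set has size at most C(n − 1, k − 1), with equality for 'star' families {A ⊆ [n] : |A| = k, i ∈ A} (fix an element i). For n = 204, k = 3: C(203, 2) = 20503.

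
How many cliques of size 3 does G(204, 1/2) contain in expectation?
E[# K_3] = C(204, 3) · (1/2)^C(3, 2) = 1394204 / 2^3 = 348551/2 = 174275.5

For each 3-subset S of vertices (there are C(204, 3) = 1394204 such S), let X_S = 1 if S induces a K_3 (all C(3, 2) = 3 edges present). Then P(X_S = 1) = (1/2)^3 = 1/8. By linearity of expectation, E[# K_3] = C(204, 3) · (1/2)^3 = 1394204 / 8 = 348551/2 = 174275.5.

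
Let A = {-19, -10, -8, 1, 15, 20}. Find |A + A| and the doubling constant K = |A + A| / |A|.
K = |A + A| / |A| = 20/6 = 10/3

Enumerate A + A = {a + b : a, b ∈ A}. With |A| = 6, there are |A|^2 = 36 ordered sum pairs; collecting distinct values, A + A = {-38, -29, -27, -20, -18, -16, -9, -7, -4, 1, 2, 5, 7, 10, 12, 16, 21, 30, 35, 40}, so |A + A| = 20. Thus K = 20/6 = 10/3. For comparison, the minimum possible |A + A| over all 6-element sets is 2·6 − 1 = 11 (so min K = 11/6), attained only by arithmetic progressions.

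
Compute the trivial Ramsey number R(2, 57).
R(2, 57) = 57

R(2, k) = k for all k ≥ 2: in a 2-colouring of K_k, either some edge is red (a red K_2) or all edges are blue (a blue K_k). And K_{56} coloured all-blue has no blue K_57, so R(2, 57) > 56. Hence R(2, 57) = 57.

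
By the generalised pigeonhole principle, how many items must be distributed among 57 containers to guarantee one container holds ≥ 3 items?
n = (3 − 1)·57 + 1 = 115

By the generalised pigeonhole principle, to guarantee some box contains ≥ r objects we need more than (r − 1) · k objects total. Threshold: n = (r − 1) · k + 1. With r = 3 and k = 57: n = 2 · 57 + 1 = 114 + 1 = 115. For n = 114 = 2 · 57, we can put exactly 2 objects in every box, avoiding 3 in any single one — so 115 is tight.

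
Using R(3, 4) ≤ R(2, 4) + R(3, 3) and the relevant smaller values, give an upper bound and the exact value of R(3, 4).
R(3, 4) ≤ R(2, 4) + R(3, 3) = 4 + 6 = 10; exact value R(3, 4) = 9.

The Erdős–Szekeres recurrence R(r, s) ≤ R(r−1, s) + R(r, s−1) applied to (r, s) = (3, 4) gives
  R(3, 4) ≤ R(2, 4) + R(3, 3) = 4 + 6 = 10.
(Recall R(2, k) = k and R is symmetric.) The recurrence is not tight here (it gives 10, but the exact value is R(3, 4) = 9); the tight upper bound requires a sharper argument than the simple recurrence, combined with a lower-bound construction on K_{8}.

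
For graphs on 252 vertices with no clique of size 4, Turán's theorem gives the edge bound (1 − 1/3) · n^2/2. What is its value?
Turán density bound = (2/3) · 252^2/2 = 21168

Turán's theorem: ex(n, K_{r+1}) is achieved by the complete r-partite Turán graph T(n, r) with parts as balanced as possible, and is at most (1 − 1/r) · n^2/2. For r = 3, n = 252: the density bound is (2/3) · 63504/2 = 21168. Since 3 ∣ 252, the Turán graph T(252, 3) has parts of equal size 84, and its edge count e(T(252, 3)) = 21168 attains the density bound exactly.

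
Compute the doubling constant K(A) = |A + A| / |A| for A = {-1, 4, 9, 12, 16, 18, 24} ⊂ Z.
K = |A + A| / |A| = 25/7

Enumerate A + A = {a + b : a, b ∈ A}. With |A| = 7, there are |A|^2 = 49 ordered sum pairs; collecting distinct values, A + A = {-2, 3, 8, 11, 13, 15, 16, 17, 18, 20, 21, 22, 23, 24, 25, 27, 28, 30, 32, 33, 34, 36, 40, 42, 48}, so |A + A| = 25. Thus K = 25/7. For comparison, the minimum possible |A + A| over all 7-element sets is 2·7 − 1 = 13 (so min K = 13/7), attained only by arithmetic progressions.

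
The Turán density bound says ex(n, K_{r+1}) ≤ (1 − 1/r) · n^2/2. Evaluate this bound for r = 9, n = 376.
Turán density bound = (8/9) · 376^2/2 = 565504/9 ≈ 62833.7778

Turán's theorem: ex(n, K_{r+1}) is achieved by the complete r-partite Turán graph T(n, r) with parts as balanced as possible, and is at most (1 − 1/r) · n^2/2. For r = 9, n = 376: the density bound is (8/9) · 141376/2 = 565504/9 ≈ 62833.7778. The integer-valued extremum is e(T(376, 9)) = 62833, which is strictly less than the density bound 565504/9 since 9 ∤ 376 (the parts of T(376, 9) cannot all be equal).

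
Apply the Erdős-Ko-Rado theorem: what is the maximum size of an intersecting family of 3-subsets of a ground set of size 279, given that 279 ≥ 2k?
max |F| = C(278, 2) = 38503

Erdős-Ko-Rado (1961): when n ≥ 2k, max |F| = C(n−1, k−1). The bound is attained by the star {A : i ∈ A} for any fixed i ∈ [n]. Here C(279−1, 3−1) = C(278, 2) = 38503.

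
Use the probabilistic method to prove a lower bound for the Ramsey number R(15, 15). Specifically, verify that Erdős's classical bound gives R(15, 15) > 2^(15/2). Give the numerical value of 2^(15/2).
2^(15/2) = 181.0193; so R(15, 15) > 181.0193

Colour each edge of K_n uniformly at random with red/blue. The expected number of monochromatic K_15 is C(n, 15) · 2 · 2^(−C(15,2)). If C(n, 15) · 2^(1 − C(15,2)) < 1, then with positive probability no monochromatic K_15 exists, so R(15, 15) > n. The standard estimate C(n, 15) ≤ n^15/15! shows this inequality holds whenever n ≤ 2^(15/2) (since 15! · 2^(C(15,2) − 1) > 2^(15^2/2) ≥ n^15). Hence R(15, 15) > 2^(15/2) = 181.0193.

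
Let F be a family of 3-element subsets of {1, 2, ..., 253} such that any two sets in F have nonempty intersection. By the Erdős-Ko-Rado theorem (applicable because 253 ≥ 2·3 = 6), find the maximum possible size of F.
max |F| = C(252, 2) = 31626

The Erdős-Ko-Rado theorem states: for n ≥ 2k, an intersecting family of k-subsets of an n-element set has size at most C(n − 1, k − 1), with equality for 'star' families {A ⊆ [n] : |A| = k, i ∈ A} (fix an element i). For n = 253, k = 3: C(252, 2) = 31626.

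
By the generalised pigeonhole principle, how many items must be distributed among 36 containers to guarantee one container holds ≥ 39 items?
n = (39 − 1)·36 + 1 = 1369

By the generalised pigeonhole principle, to guarantee some box contains ≥ r objects we need more than (r − 1) · k objects total. Threshold: n = (r − 1) · k + 1. With r = 39 and k = 36: n = 38 · 36 + 1 = 1368 + 1 = 1369. For n = 1368 = 38 · 36, we can put exactly 38 objects in every box, avoiding 39 in any single one — so 1369 is tight.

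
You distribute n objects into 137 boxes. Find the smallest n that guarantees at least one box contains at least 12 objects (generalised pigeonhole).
n = (12 − 1)·137 + 1 = 1508

By the generalised pigeonhole principle, to guarantee some box contains ≥ r objects we need more than (r − 1) · k objects total. Threshold: n = (r − 1) · k + 1. With r = 12 and k = 137: n = 11 · 137 + 1 = 1507 + 1 = 1508. For n = 1507 = 11 · 137, we can put exactly 11 objects in every box, avoiding 12 in any single one — so 1508 is tight.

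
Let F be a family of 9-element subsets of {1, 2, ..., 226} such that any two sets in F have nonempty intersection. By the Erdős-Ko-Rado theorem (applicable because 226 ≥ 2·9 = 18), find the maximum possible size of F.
max |F| = C(225, 8) = 143642651595300

The Erdős-Ko-Rado theorem states: for n ≥ 2k, an intersecting family of k-subsets of an n-element set has size at most C(n − 1, k − 1), with equality for 'star' families {A ⊆ [n] : |A| = k, i ∈ A} (fix an element i). For n = 226, k = 9: C(225, 8) = 143642651595300.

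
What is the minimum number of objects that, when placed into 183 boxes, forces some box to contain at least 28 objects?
n = (28 − 1)·183 + 1 = 4942

By the generalised pigeonhole principle, to guarantee some box contains ≥ r objects we need more than (r − 1) · k objects total. Threshold: n = (r − 1) · k + 1. With r = 28 and k = 183: n = 27 · 183 + 1 = 4941 + 1 = 4942. For n = 4941 = 27 · 183, we can put exactly 27 objects in every box, avoiding 28 in any single one — so 4942 is tight.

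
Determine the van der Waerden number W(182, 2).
W(182, 2) = 182 + 1 = 183

A 2-term AP is any pair of integers, so a monochromatic 2-AP exists iff some colour is used at least twice. With 182 colours, the colouring i ↦ i on {1, ..., 182} uses each colour once, avoiding any monochromatic pair, so W(182, 2) > 182. For {1, ..., 183}, pigeonhole forces two integers of the same colour, which form a monochromatic 2-AP. Hence W(182, 2) = 183.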